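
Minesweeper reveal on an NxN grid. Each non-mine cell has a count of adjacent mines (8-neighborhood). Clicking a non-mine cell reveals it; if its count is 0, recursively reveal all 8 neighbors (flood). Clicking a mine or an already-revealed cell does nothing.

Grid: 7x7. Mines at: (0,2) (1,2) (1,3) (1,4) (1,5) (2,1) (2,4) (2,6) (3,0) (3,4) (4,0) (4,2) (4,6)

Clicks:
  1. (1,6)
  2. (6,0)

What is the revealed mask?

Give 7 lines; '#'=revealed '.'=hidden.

Answer: .......
......#
.......
.......
...###.
#######
#######

Derivation:
Click 1 (1,6) count=2: revealed 1 new [(1,6)] -> total=1
Click 2 (6,0) count=0: revealed 17 new [(4,3) (4,4) (4,5) (5,0) (5,1) (5,2) (5,3) (5,4) (5,5) (5,6) (6,0) (6,1) (6,2) (6,3) (6,4) (6,5) (6,6)] -> total=18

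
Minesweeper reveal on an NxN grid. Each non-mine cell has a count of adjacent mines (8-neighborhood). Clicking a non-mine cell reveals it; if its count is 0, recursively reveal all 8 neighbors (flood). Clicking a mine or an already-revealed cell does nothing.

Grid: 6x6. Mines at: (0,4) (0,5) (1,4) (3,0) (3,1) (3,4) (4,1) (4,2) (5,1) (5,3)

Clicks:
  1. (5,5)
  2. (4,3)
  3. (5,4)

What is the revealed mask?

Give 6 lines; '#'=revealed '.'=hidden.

Answer: ......
......
......
......
...###
....##

Derivation:
Click 1 (5,5) count=0: revealed 4 new [(4,4) (4,5) (5,4) (5,5)] -> total=4
Click 2 (4,3) count=3: revealed 1 new [(4,3)] -> total=5
Click 3 (5,4) count=1: revealed 0 new [(none)] -> total=5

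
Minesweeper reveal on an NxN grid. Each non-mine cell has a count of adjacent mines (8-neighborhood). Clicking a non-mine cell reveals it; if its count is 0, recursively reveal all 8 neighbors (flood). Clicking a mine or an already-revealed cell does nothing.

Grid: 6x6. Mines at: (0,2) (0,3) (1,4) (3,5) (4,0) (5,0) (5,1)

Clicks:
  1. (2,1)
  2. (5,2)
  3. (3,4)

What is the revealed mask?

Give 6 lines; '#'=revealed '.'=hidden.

Click 1 (2,1) count=0: revealed 25 new [(0,0) (0,1) (1,0) (1,1) (1,2) (1,3) (2,0) (2,1) (2,2) (2,3) (2,4) (3,0) (3,1) (3,2) (3,3) (3,4) (4,1) (4,2) (4,3) (4,4) (4,5) (5,2) (5,3) (5,4) (5,5)] -> total=25
Click 2 (5,2) count=1: revealed 0 new [(none)] -> total=25
Click 3 (3,4) count=1: revealed 0 new [(none)] -> total=25

Answer: ##....
####..
#####.
#####.
.#####
..####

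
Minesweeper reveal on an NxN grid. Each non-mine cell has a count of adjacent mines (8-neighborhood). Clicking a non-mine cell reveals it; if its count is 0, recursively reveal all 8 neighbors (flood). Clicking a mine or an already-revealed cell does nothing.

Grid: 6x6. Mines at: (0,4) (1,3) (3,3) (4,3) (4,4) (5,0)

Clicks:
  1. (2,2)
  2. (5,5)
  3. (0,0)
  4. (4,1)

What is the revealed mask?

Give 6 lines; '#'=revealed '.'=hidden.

Click 1 (2,2) count=2: revealed 1 new [(2,2)] -> total=1
Click 2 (5,5) count=1: revealed 1 new [(5,5)] -> total=2
Click 3 (0,0) count=0: revealed 14 new [(0,0) (0,1) (0,2) (1,0) (1,1) (1,2) (2,0) (2,1) (3,0) (3,1) (3,2) (4,0) (4,1) (4,2)] -> total=16
Click 4 (4,1) count=1: revealed 0 new [(none)] -> total=16

Answer: ###...
###...
###...
###...
###...
.....#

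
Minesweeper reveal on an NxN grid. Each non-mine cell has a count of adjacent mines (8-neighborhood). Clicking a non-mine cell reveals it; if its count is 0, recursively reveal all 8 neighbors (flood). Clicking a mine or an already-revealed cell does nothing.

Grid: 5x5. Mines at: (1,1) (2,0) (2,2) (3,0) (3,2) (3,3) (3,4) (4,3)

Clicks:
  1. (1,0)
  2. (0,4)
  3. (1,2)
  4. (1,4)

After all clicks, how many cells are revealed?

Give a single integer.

Click 1 (1,0) count=2: revealed 1 new [(1,0)] -> total=1
Click 2 (0,4) count=0: revealed 8 new [(0,2) (0,3) (0,4) (1,2) (1,3) (1,4) (2,3) (2,4)] -> total=9
Click 3 (1,2) count=2: revealed 0 new [(none)] -> total=9
Click 4 (1,4) count=0: revealed 0 new [(none)] -> total=9

Answer: 9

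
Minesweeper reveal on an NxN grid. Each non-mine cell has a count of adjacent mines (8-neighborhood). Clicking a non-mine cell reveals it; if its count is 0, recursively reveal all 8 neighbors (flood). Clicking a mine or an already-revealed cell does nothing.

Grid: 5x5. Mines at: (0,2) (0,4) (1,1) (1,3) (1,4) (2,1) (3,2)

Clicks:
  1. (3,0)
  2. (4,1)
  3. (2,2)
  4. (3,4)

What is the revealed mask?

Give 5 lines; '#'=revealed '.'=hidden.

Answer: .....
.....
..###
#..##
.#.##

Derivation:
Click 1 (3,0) count=1: revealed 1 new [(3,0)] -> total=1
Click 2 (4,1) count=1: revealed 1 new [(4,1)] -> total=2
Click 3 (2,2) count=4: revealed 1 new [(2,2)] -> total=3
Click 4 (3,4) count=0: revealed 6 new [(2,3) (2,4) (3,3) (3,4) (4,3) (4,4)] -> total=9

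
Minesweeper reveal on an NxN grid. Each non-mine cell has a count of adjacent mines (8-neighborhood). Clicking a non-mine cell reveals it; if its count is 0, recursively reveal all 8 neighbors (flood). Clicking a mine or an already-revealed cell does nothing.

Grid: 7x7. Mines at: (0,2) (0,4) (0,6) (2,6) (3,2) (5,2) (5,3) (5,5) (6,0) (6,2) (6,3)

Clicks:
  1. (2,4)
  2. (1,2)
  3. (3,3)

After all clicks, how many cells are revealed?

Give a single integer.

Answer: 13

Derivation:
Click 1 (2,4) count=0: revealed 12 new [(1,3) (1,4) (1,5) (2,3) (2,4) (2,5) (3,3) (3,4) (3,5) (4,3) (4,4) (4,5)] -> total=12
Click 2 (1,2) count=1: revealed 1 new [(1,2)] -> total=13
Click 3 (3,3) count=1: revealed 0 new [(none)] -> total=13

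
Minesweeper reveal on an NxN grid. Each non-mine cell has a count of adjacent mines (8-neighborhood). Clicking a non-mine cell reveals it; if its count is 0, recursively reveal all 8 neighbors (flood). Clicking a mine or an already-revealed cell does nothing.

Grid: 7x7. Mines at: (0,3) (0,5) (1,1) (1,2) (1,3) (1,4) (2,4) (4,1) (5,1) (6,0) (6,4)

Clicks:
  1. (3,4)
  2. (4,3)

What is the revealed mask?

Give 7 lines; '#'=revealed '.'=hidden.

Click 1 (3,4) count=1: revealed 1 new [(3,4)] -> total=1
Click 2 (4,3) count=0: revealed 20 new [(1,5) (1,6) (2,5) (2,6) (3,2) (3,3) (3,5) (3,6) (4,2) (4,3) (4,4) (4,5) (4,6) (5,2) (5,3) (5,4) (5,5) (5,6) (6,5) (6,6)] -> total=21

Answer: .......
.....##
.....##
..#####
..#####
..#####
.....##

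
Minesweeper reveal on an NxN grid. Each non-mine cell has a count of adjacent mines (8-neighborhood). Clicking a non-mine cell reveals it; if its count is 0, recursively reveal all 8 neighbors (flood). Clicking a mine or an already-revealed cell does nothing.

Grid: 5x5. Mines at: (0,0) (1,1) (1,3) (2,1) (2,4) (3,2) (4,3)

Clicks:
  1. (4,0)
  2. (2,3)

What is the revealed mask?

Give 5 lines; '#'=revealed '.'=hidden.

Click 1 (4,0) count=0: revealed 4 new [(3,0) (3,1) (4,0) (4,1)] -> total=4
Click 2 (2,3) count=3: revealed 1 new [(2,3)] -> total=5

Answer: .....
.....
...#.
##...
##...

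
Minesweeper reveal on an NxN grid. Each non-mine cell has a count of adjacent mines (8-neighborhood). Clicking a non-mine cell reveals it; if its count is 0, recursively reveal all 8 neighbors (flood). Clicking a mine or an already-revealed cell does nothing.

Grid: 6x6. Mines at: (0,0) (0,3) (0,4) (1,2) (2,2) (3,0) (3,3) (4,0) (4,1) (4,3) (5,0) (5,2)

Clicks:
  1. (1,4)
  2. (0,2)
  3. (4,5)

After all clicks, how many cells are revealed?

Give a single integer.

Click 1 (1,4) count=2: revealed 1 new [(1,4)] -> total=1
Click 2 (0,2) count=2: revealed 1 new [(0,2)] -> total=2
Click 3 (4,5) count=0: revealed 9 new [(1,5) (2,4) (2,5) (3,4) (3,5) (4,4) (4,5) (5,4) (5,5)] -> total=11

Answer: 11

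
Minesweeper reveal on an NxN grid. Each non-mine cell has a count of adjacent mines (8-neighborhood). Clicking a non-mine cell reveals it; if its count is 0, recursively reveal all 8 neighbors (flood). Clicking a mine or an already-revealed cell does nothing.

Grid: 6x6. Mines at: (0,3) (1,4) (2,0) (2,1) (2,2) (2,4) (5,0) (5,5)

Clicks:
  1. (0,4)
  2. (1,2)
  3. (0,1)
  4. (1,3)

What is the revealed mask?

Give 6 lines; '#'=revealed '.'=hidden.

Answer: ###.#.
####..
......
......
......
......

Derivation:
Click 1 (0,4) count=2: revealed 1 new [(0,4)] -> total=1
Click 2 (1,2) count=3: revealed 1 new [(1,2)] -> total=2
Click 3 (0,1) count=0: revealed 5 new [(0,0) (0,1) (0,2) (1,0) (1,1)] -> total=7
Click 4 (1,3) count=4: revealed 1 new [(1,3)] -> total=8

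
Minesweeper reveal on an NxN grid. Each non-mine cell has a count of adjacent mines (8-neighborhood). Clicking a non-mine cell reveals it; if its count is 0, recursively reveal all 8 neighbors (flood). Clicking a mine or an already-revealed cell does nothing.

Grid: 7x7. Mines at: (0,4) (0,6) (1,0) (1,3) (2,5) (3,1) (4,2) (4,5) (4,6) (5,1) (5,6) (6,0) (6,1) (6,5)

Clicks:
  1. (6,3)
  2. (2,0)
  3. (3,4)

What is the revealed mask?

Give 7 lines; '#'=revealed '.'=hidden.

Answer: .......
.......
#......
....#..
.......
..###..
..###..

Derivation:
Click 1 (6,3) count=0: revealed 6 new [(5,2) (5,3) (5,4) (6,2) (6,3) (6,4)] -> total=6
Click 2 (2,0) count=2: revealed 1 new [(2,0)] -> total=7
Click 3 (3,4) count=2: revealed 1 new [(3,4)] -> total=8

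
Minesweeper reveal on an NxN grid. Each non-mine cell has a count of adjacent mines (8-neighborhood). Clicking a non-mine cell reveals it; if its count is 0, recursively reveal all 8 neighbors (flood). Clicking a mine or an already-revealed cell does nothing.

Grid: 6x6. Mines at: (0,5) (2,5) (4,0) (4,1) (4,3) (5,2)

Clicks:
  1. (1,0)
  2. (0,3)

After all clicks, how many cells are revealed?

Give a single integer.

Click 1 (1,0) count=0: revealed 20 new [(0,0) (0,1) (0,2) (0,3) (0,4) (1,0) (1,1) (1,2) (1,3) (1,4) (2,0) (2,1) (2,2) (2,3) (2,4) (3,0) (3,1) (3,2) (3,3) (3,4)] -> total=20
Click 2 (0,3) count=0: revealed 0 new [(none)] -> total=20

Answer: 20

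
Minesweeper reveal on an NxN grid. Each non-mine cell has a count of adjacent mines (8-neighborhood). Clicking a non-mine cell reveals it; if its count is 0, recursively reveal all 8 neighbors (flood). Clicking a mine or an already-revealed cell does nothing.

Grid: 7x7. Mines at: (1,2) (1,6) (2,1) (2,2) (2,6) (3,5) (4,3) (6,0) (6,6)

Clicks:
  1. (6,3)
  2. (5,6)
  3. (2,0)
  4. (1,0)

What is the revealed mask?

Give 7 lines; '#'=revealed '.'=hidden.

Answer: .......
#......
#......
.......
.......
.######
.#####.

Derivation:
Click 1 (6,3) count=0: revealed 10 new [(5,1) (5,2) (5,3) (5,4) (5,5) (6,1) (6,2) (6,3) (6,4) (6,5)] -> total=10
Click 2 (5,6) count=1: revealed 1 new [(5,6)] -> total=11
Click 3 (2,0) count=1: revealed 1 new [(2,0)] -> total=12
Click 4 (1,0) count=1: revealed 1 new [(1,0)] -> total=13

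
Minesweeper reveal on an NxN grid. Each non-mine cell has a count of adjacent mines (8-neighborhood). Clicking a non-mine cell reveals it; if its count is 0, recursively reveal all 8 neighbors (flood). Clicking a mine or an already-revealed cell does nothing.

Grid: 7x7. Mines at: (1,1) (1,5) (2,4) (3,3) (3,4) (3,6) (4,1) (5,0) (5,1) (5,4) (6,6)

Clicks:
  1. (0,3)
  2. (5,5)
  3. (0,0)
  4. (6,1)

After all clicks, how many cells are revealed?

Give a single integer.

Click 1 (0,3) count=0: revealed 6 new [(0,2) (0,3) (0,4) (1,2) (1,3) (1,4)] -> total=6
Click 2 (5,5) count=2: revealed 1 new [(5,5)] -> total=7
Click 3 (0,0) count=1: revealed 1 new [(0,0)] -> total=8
Click 4 (6,1) count=2: revealed 1 new [(6,1)] -> total=9

Answer: 9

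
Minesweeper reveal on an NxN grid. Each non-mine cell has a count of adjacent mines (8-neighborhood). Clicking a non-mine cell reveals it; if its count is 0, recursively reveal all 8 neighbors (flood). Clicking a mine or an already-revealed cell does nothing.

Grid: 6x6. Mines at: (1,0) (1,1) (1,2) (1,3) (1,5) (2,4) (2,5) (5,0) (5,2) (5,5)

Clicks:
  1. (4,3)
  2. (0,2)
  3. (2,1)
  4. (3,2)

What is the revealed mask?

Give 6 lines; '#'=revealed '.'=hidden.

Answer: ..#...
......
####..
####..
####..
......

Derivation:
Click 1 (4,3) count=1: revealed 1 new [(4,3)] -> total=1
Click 2 (0,2) count=3: revealed 1 new [(0,2)] -> total=2
Click 3 (2,1) count=3: revealed 1 new [(2,1)] -> total=3
Click 4 (3,2) count=0: revealed 10 new [(2,0) (2,2) (2,3) (3,0) (3,1) (3,2) (3,3) (4,0) (4,1) (4,2)] -> total=13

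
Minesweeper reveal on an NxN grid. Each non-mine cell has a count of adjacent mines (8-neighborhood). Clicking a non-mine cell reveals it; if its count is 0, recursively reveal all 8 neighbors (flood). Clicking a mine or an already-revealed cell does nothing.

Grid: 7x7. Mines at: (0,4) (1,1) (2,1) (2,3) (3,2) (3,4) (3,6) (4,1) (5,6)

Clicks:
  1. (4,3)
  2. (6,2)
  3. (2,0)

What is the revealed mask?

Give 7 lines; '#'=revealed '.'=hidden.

Answer: .......
.......
#......
.......
..####.
######.
######.

Derivation:
Click 1 (4,3) count=2: revealed 1 new [(4,3)] -> total=1
Click 2 (6,2) count=0: revealed 15 new [(4,2) (4,4) (4,5) (5,0) (5,1) (5,2) (5,3) (5,4) (5,5) (6,0) (6,1) (6,2) (6,3) (6,4) (6,5)] -> total=16
Click 3 (2,0) count=2: revealed 1 new [(2,0)] -> total=17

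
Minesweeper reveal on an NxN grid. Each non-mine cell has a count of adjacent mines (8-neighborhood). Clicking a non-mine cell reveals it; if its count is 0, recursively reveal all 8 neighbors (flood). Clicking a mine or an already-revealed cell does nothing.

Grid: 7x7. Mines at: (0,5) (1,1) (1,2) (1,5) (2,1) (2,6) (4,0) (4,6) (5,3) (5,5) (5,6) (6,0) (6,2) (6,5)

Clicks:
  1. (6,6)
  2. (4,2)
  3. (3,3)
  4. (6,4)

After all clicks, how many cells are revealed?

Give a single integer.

Click 1 (6,6) count=3: revealed 1 new [(6,6)] -> total=1
Click 2 (4,2) count=1: revealed 1 new [(4,2)] -> total=2
Click 3 (3,3) count=0: revealed 11 new [(2,2) (2,3) (2,4) (2,5) (3,2) (3,3) (3,4) (3,5) (4,3) (4,4) (4,5)] -> total=13
Click 4 (6,4) count=3: revealed 1 new [(6,4)] -> total=14

Answer: 14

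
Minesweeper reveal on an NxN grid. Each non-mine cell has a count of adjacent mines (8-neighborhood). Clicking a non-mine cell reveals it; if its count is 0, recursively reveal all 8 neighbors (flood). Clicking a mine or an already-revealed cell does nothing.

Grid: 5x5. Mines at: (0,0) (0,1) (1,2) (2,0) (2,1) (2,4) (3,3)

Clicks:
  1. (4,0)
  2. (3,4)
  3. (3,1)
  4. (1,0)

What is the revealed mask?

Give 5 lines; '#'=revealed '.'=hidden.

Answer: .....
#....
.....
###.#
###..

Derivation:
Click 1 (4,0) count=0: revealed 6 new [(3,0) (3,1) (3,2) (4,0) (4,1) (4,2)] -> total=6
Click 2 (3,4) count=2: revealed 1 new [(3,4)] -> total=7
Click 3 (3,1) count=2: revealed 0 new [(none)] -> total=7
Click 4 (1,0) count=4: revealed 1 new [(1,0)] -> total=8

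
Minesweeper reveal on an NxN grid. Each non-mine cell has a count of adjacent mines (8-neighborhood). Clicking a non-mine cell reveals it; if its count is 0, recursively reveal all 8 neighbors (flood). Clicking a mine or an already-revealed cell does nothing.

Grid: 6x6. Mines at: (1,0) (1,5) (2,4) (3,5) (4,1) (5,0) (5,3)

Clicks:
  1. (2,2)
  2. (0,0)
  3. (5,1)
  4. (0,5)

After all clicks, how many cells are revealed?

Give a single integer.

Click 1 (2,2) count=0: revealed 14 new [(0,1) (0,2) (0,3) (0,4) (1,1) (1,2) (1,3) (1,4) (2,1) (2,2) (2,3) (3,1) (3,2) (3,3)] -> total=14
Click 2 (0,0) count=1: revealed 1 new [(0,0)] -> total=15
Click 3 (5,1) count=2: revealed 1 new [(5,1)] -> total=16
Click 4 (0,5) count=1: revealed 1 new [(0,5)] -> total=17

Answer: 17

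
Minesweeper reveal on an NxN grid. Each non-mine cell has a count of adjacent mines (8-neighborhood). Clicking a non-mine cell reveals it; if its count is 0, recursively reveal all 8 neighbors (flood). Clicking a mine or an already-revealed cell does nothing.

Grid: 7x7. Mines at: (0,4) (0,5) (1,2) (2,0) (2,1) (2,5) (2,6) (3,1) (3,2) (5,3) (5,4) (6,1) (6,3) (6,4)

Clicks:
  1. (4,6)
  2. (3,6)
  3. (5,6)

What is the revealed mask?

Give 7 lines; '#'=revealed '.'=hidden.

Answer: .......
.......
.......
.....##
.....##
.....##
.....##

Derivation:
Click 1 (4,6) count=0: revealed 8 new [(3,5) (3,6) (4,5) (4,6) (5,5) (5,6) (6,5) (6,6)] -> total=8
Click 2 (3,6) count=2: revealed 0 new [(none)] -> total=8
Click 3 (5,6) count=0: revealed 0 new [(none)] -> total=8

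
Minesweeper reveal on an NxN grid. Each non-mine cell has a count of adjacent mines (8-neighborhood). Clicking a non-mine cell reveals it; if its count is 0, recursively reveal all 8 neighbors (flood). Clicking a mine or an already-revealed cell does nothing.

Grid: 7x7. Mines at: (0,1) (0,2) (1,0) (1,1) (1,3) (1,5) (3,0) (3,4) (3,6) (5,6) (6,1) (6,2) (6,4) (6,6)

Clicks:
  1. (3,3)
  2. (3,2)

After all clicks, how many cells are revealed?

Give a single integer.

Click 1 (3,3) count=1: revealed 1 new [(3,3)] -> total=1
Click 2 (3,2) count=0: revealed 11 new [(2,1) (2,2) (2,3) (3,1) (3,2) (4,1) (4,2) (4,3) (5,1) (5,2) (5,3)] -> total=12

Answer: 12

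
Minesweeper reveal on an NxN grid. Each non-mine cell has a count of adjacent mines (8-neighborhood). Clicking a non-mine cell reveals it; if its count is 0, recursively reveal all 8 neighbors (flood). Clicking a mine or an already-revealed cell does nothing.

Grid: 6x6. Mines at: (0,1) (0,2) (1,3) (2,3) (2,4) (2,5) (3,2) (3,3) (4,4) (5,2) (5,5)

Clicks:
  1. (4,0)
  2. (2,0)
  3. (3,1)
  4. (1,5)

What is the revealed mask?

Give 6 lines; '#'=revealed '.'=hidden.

Answer: ......
##...#
##....
##....
##....
##....

Derivation:
Click 1 (4,0) count=0: revealed 10 new [(1,0) (1,1) (2,0) (2,1) (3,0) (3,1) (4,0) (4,1) (5,0) (5,1)] -> total=10
Click 2 (2,0) count=0: revealed 0 new [(none)] -> total=10
Click 3 (3,1) count=1: revealed 0 new [(none)] -> total=10
Click 4 (1,5) count=2: revealed 1 new [(1,5)] -> total=11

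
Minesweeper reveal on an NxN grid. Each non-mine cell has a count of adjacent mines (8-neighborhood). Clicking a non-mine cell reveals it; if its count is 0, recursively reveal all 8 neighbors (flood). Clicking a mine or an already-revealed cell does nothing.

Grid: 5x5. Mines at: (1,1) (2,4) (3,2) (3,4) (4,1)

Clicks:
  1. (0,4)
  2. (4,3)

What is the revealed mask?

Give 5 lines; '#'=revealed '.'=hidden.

Click 1 (0,4) count=0: revealed 6 new [(0,2) (0,3) (0,4) (1,2) (1,3) (1,4)] -> total=6
Click 2 (4,3) count=2: revealed 1 new [(4,3)] -> total=7

Answer: ..###
..###
.....
.....
...#.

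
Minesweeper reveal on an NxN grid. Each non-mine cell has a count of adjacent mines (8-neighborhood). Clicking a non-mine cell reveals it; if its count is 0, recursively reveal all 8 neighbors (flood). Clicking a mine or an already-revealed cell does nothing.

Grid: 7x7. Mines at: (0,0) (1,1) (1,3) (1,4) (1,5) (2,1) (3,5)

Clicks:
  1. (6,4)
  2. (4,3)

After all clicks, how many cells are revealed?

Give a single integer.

Click 1 (6,4) count=0: revealed 29 new [(2,2) (2,3) (2,4) (3,0) (3,1) (3,2) (3,3) (3,4) (4,0) (4,1) (4,2) (4,3) (4,4) (4,5) (4,6) (5,0) (5,1) (5,2) (5,3) (5,4) (5,5) (5,6) (6,0) (6,1) (6,2) (6,3) (6,4) (6,5) (6,6)] -> total=29
Click 2 (4,3) count=0: revealed 0 new [(none)] -> total=29

Answer: 29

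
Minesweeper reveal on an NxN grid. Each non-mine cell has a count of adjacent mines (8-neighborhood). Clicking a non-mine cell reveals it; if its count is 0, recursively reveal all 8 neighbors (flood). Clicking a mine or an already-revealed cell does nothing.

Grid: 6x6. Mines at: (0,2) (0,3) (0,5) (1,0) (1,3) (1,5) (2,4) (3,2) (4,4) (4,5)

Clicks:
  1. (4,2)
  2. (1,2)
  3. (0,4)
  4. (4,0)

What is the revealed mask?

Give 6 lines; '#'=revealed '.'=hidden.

Click 1 (4,2) count=1: revealed 1 new [(4,2)] -> total=1
Click 2 (1,2) count=3: revealed 1 new [(1,2)] -> total=2
Click 3 (0,4) count=4: revealed 1 new [(0,4)] -> total=3
Click 4 (4,0) count=0: revealed 11 new [(2,0) (2,1) (3,0) (3,1) (4,0) (4,1) (4,3) (5,0) (5,1) (5,2) (5,3)] -> total=14

Answer: ....#.
..#...
##....
##....
####..
####..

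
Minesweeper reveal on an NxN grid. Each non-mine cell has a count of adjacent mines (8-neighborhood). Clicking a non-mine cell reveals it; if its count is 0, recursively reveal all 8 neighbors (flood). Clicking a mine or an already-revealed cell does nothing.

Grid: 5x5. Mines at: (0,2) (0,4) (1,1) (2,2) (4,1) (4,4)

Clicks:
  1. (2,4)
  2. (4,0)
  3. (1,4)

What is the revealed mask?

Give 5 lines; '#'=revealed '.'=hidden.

Answer: .....
...##
...##
...##
#....

Derivation:
Click 1 (2,4) count=0: revealed 6 new [(1,3) (1,4) (2,3) (2,4) (3,3) (3,4)] -> total=6
Click 2 (4,0) count=1: revealed 1 new [(4,0)] -> total=7
Click 3 (1,4) count=1: revealed 0 new [(none)] -> total=7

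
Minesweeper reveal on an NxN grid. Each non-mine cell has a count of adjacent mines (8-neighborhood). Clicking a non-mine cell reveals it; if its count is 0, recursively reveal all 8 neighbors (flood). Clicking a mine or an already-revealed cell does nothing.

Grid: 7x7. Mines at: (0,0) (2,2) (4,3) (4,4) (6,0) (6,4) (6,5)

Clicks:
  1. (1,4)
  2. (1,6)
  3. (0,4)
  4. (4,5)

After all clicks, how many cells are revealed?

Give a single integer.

Answer: 24

Derivation:
Click 1 (1,4) count=0: revealed 24 new [(0,1) (0,2) (0,3) (0,4) (0,5) (0,6) (1,1) (1,2) (1,3) (1,4) (1,5) (1,6) (2,3) (2,4) (2,5) (2,6) (3,3) (3,4) (3,5) (3,6) (4,5) (4,6) (5,5) (5,6)] -> total=24
Click 2 (1,6) count=0: revealed 0 new [(none)] -> total=24
Click 3 (0,4) count=0: revealed 0 new [(none)] -> total=24
Click 4 (4,5) count=1: revealed 0 new [(none)] -> total=24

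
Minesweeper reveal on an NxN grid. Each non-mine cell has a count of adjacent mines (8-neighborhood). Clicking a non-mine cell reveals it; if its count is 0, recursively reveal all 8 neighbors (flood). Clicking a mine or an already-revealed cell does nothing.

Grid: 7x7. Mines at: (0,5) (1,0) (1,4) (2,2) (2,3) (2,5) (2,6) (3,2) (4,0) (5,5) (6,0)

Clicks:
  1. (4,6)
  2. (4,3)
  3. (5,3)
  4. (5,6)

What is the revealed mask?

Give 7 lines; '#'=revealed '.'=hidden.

Click 1 (4,6) count=1: revealed 1 new [(4,6)] -> total=1
Click 2 (4,3) count=1: revealed 1 new [(4,3)] -> total=2
Click 3 (5,3) count=0: revealed 11 new [(4,1) (4,2) (4,4) (5,1) (5,2) (5,3) (5,4) (6,1) (6,2) (6,3) (6,4)] -> total=13
Click 4 (5,6) count=1: revealed 1 new [(5,6)] -> total=14

Answer: .......
.......
.......
.......
.####.#
.####.#
.####..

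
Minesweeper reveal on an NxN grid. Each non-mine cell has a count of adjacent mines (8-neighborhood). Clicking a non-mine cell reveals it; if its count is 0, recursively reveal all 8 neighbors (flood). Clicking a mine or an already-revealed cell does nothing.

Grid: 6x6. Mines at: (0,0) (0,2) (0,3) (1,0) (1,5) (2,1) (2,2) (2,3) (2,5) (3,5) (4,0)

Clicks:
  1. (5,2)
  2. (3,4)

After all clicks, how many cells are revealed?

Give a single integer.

Click 1 (5,2) count=0: revealed 14 new [(3,1) (3,2) (3,3) (3,4) (4,1) (4,2) (4,3) (4,4) (4,5) (5,1) (5,2) (5,3) (5,4) (5,5)] -> total=14
Click 2 (3,4) count=3: revealed 0 new [(none)] -> total=14

Answer: 14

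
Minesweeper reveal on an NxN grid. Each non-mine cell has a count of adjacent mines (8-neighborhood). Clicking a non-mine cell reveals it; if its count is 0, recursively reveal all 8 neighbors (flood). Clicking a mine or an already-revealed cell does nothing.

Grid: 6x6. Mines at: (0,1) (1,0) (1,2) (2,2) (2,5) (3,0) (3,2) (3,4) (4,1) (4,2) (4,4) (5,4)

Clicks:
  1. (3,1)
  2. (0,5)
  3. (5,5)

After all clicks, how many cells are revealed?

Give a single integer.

Click 1 (3,1) count=5: revealed 1 new [(3,1)] -> total=1
Click 2 (0,5) count=0: revealed 6 new [(0,3) (0,4) (0,5) (1,3) (1,4) (1,5)] -> total=7
Click 3 (5,5) count=2: revealed 1 new [(5,5)] -> total=8

Answer: 8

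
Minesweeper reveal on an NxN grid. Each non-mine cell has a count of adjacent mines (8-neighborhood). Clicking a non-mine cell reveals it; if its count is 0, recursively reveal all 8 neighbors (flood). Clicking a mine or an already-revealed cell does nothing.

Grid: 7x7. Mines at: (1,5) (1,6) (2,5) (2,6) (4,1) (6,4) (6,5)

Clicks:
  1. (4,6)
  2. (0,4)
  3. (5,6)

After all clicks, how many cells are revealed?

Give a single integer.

Answer: 32

Derivation:
Click 1 (4,6) count=0: revealed 32 new [(0,0) (0,1) (0,2) (0,3) (0,4) (1,0) (1,1) (1,2) (1,3) (1,4) (2,0) (2,1) (2,2) (2,3) (2,4) (3,0) (3,1) (3,2) (3,3) (3,4) (3,5) (3,6) (4,2) (4,3) (4,4) (4,5) (4,6) (5,2) (5,3) (5,4) (5,5) (5,6)] -> total=32
Click 2 (0,4) count=1: revealed 0 new [(none)] -> total=32
Click 3 (5,6) count=1: revealed 0 new [(none)] -> total=32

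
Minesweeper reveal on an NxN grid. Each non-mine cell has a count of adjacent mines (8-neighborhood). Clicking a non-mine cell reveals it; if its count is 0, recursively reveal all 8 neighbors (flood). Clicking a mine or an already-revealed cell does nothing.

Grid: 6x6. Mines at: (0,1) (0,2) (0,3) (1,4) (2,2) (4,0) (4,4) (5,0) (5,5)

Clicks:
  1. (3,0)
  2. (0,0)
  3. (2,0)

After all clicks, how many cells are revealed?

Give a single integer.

Click 1 (3,0) count=1: revealed 1 new [(3,0)] -> total=1
Click 2 (0,0) count=1: revealed 1 new [(0,0)] -> total=2
Click 3 (2,0) count=0: revealed 5 new [(1,0) (1,1) (2,0) (2,1) (3,1)] -> total=7

Answer: 7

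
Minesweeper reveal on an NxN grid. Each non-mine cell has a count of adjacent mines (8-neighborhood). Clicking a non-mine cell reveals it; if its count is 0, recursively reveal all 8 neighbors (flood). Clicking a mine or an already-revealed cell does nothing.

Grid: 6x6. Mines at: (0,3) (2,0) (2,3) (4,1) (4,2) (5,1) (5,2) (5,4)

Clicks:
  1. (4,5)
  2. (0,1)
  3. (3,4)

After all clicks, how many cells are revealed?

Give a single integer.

Click 1 (4,5) count=1: revealed 1 new [(4,5)] -> total=1
Click 2 (0,1) count=0: revealed 6 new [(0,0) (0,1) (0,2) (1,0) (1,1) (1,2)] -> total=7
Click 3 (3,4) count=1: revealed 1 new [(3,4)] -> total=8

Answer: 8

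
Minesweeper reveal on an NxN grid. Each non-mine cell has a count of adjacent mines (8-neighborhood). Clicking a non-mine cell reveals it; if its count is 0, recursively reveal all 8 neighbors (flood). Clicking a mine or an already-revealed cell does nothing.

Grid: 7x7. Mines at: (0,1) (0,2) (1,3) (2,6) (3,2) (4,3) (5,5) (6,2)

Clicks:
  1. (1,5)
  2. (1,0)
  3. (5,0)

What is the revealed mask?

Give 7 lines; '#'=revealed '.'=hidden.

Click 1 (1,5) count=1: revealed 1 new [(1,5)] -> total=1
Click 2 (1,0) count=1: revealed 1 new [(1,0)] -> total=2
Click 3 (5,0) count=0: revealed 11 new [(1,1) (2,0) (2,1) (3,0) (3,1) (4,0) (4,1) (5,0) (5,1) (6,0) (6,1)] -> total=13

Answer: .......
##...#.
##.....
##.....
##.....
##.....
##.....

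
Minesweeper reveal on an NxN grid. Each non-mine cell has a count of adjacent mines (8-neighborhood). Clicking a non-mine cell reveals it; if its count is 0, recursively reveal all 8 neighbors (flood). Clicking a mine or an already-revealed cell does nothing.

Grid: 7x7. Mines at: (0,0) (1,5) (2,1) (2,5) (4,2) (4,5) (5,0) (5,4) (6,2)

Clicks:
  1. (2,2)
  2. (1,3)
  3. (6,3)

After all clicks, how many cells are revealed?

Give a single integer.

Click 1 (2,2) count=1: revealed 1 new [(2,2)] -> total=1
Click 2 (1,3) count=0: revealed 13 new [(0,1) (0,2) (0,3) (0,4) (1,1) (1,2) (1,3) (1,4) (2,3) (2,4) (3,2) (3,3) (3,4)] -> total=14
Click 3 (6,3) count=2: revealed 1 new [(6,3)] -> total=15

Answer: 15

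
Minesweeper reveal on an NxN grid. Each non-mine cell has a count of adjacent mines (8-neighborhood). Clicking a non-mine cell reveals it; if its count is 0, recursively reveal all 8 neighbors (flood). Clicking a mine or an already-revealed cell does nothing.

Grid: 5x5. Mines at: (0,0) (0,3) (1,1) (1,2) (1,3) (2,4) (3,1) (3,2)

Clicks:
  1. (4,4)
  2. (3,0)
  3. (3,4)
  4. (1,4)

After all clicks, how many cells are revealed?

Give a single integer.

Click 1 (4,4) count=0: revealed 4 new [(3,3) (3,4) (4,3) (4,4)] -> total=4
Click 2 (3,0) count=1: revealed 1 new [(3,0)] -> total=5
Click 3 (3,4) count=1: revealed 0 new [(none)] -> total=5
Click 4 (1,4) count=3: revealed 1 new [(1,4)] -> total=6

Answer: 6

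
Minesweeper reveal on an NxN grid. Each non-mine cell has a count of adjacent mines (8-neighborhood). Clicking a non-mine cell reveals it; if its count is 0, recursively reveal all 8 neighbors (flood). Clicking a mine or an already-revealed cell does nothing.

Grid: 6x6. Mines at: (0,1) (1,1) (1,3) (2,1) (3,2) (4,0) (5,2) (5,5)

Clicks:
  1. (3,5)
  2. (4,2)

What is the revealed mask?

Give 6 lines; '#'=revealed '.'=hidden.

Answer: ....##
....##
...###
...###
..####
......

Derivation:
Click 1 (3,5) count=0: revealed 13 new [(0,4) (0,5) (1,4) (1,5) (2,3) (2,4) (2,5) (3,3) (3,4) (3,5) (4,3) (4,4) (4,5)] -> total=13
Click 2 (4,2) count=2: revealed 1 new [(4,2)] -> total=14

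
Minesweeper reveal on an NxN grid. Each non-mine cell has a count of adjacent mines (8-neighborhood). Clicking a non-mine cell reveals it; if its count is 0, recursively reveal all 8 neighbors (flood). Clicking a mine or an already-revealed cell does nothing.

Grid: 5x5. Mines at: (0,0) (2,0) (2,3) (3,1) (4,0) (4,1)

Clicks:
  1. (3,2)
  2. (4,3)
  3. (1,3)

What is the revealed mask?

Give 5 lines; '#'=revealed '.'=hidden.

Click 1 (3,2) count=3: revealed 1 new [(3,2)] -> total=1
Click 2 (4,3) count=0: revealed 5 new [(3,3) (3,4) (4,2) (4,3) (4,4)] -> total=6
Click 3 (1,3) count=1: revealed 1 new [(1,3)] -> total=7

Answer: .....
...#.
.....
..###
..###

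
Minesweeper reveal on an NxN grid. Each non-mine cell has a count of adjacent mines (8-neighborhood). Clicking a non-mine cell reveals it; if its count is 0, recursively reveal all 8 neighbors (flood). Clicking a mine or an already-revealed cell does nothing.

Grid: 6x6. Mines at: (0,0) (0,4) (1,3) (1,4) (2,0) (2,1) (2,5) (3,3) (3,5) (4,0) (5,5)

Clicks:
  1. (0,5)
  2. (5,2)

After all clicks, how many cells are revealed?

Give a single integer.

Click 1 (0,5) count=2: revealed 1 new [(0,5)] -> total=1
Click 2 (5,2) count=0: revealed 8 new [(4,1) (4,2) (4,3) (4,4) (5,1) (5,2) (5,3) (5,4)] -> total=9

Answer: 9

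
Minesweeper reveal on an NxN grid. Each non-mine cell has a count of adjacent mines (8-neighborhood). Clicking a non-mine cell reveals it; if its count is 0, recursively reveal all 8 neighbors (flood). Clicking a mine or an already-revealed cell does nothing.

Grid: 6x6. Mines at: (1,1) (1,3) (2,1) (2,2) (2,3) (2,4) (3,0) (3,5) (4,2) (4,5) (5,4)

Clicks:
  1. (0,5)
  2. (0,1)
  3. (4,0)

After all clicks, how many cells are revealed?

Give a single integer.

Click 1 (0,5) count=0: revealed 4 new [(0,4) (0,5) (1,4) (1,5)] -> total=4
Click 2 (0,1) count=1: revealed 1 new [(0,1)] -> total=5
Click 3 (4,0) count=1: revealed 1 new [(4,0)] -> total=6

Answer: 6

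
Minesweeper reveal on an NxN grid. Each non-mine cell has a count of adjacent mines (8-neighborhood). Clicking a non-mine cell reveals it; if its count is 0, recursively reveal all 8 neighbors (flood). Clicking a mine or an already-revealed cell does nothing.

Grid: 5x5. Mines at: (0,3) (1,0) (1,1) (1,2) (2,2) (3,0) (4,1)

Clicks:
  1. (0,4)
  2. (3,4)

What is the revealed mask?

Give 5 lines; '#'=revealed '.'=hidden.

Answer: ....#
...##
...##
..###
..###

Derivation:
Click 1 (0,4) count=1: revealed 1 new [(0,4)] -> total=1
Click 2 (3,4) count=0: revealed 10 new [(1,3) (1,4) (2,3) (2,4) (3,2) (3,3) (3,4) (4,2) (4,3) (4,4)] -> total=11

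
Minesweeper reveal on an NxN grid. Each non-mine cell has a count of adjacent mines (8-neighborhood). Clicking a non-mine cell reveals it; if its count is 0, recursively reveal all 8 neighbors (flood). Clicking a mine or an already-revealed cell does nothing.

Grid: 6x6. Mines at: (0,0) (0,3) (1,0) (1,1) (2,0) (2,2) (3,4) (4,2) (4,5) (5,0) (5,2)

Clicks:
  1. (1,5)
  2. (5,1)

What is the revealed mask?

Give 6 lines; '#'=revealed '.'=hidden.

Answer: ....##
....##
....##
......
......
.#....

Derivation:
Click 1 (1,5) count=0: revealed 6 new [(0,4) (0,5) (1,4) (1,5) (2,4) (2,5)] -> total=6
Click 2 (5,1) count=3: revealed 1 new [(5,1)] -> total=7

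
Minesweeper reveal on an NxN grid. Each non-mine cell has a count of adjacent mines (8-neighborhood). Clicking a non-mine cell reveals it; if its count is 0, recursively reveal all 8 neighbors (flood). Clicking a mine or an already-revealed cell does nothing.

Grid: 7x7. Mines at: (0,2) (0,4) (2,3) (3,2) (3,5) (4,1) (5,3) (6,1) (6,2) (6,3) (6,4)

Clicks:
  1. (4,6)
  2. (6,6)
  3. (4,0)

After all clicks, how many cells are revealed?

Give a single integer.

Answer: 7

Derivation:
Click 1 (4,6) count=1: revealed 1 new [(4,6)] -> total=1
Click 2 (6,6) count=0: revealed 5 new [(4,5) (5,5) (5,6) (6,5) (6,6)] -> total=6
Click 3 (4,0) count=1: revealed 1 new [(4,0)] -> total=7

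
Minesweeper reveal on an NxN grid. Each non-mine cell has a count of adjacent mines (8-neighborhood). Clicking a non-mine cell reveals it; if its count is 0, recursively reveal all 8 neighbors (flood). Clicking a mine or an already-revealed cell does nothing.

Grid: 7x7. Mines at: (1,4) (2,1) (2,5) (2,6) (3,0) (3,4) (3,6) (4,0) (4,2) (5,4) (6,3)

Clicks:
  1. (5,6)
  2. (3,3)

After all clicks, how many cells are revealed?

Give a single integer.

Answer: 7

Derivation:
Click 1 (5,6) count=0: revealed 6 new [(4,5) (4,6) (5,5) (5,6) (6,5) (6,6)] -> total=6
Click 2 (3,3) count=2: revealed 1 new [(3,3)] -> total=7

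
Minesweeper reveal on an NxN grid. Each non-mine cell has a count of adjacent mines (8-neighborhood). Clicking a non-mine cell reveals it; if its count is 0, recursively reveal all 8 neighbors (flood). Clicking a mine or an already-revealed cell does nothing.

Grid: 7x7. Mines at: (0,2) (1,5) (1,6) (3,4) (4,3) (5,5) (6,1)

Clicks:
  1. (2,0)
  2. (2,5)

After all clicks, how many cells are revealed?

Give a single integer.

Click 1 (2,0) count=0: revealed 20 new [(0,0) (0,1) (1,0) (1,1) (1,2) (1,3) (2,0) (2,1) (2,2) (2,3) (3,0) (3,1) (3,2) (3,3) (4,0) (4,1) (4,2) (5,0) (5,1) (5,2)] -> total=20
Click 2 (2,5) count=3: revealed 1 new [(2,5)] -> total=21

Answer: 21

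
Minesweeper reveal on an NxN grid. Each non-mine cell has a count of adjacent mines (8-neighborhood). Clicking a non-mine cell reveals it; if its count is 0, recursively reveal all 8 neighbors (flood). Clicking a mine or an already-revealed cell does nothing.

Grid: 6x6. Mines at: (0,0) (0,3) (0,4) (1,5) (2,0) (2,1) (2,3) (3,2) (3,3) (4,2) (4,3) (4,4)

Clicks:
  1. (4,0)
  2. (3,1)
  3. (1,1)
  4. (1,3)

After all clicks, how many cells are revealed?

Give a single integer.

Answer: 8

Derivation:
Click 1 (4,0) count=0: revealed 6 new [(3,0) (3,1) (4,0) (4,1) (5,0) (5,1)] -> total=6
Click 2 (3,1) count=4: revealed 0 new [(none)] -> total=6
Click 3 (1,1) count=3: revealed 1 new [(1,1)] -> total=7
Click 4 (1,3) count=3: revealed 1 new [(1,3)] -> total=8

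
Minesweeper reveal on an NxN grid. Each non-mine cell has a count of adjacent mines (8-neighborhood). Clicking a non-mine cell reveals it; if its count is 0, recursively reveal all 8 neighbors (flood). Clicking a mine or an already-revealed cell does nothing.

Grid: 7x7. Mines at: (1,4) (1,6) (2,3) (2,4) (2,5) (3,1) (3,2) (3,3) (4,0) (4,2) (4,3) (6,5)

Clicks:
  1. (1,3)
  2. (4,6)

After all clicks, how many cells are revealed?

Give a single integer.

Click 1 (1,3) count=3: revealed 1 new [(1,3)] -> total=1
Click 2 (4,6) count=0: revealed 9 new [(3,4) (3,5) (3,6) (4,4) (4,5) (4,6) (5,4) (5,5) (5,6)] -> total=10

Answer: 10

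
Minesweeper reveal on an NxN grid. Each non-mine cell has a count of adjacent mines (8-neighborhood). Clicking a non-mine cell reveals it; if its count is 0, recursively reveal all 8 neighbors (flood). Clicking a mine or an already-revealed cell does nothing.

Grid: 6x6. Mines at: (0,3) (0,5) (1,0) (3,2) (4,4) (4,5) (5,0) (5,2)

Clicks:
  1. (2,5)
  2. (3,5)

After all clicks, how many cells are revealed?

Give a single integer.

Click 1 (2,5) count=0: revealed 9 new [(1,3) (1,4) (1,5) (2,3) (2,4) (2,5) (3,3) (3,4) (3,5)] -> total=9
Click 2 (3,5) count=2: revealed 0 new [(none)] -> total=9

Answer: 9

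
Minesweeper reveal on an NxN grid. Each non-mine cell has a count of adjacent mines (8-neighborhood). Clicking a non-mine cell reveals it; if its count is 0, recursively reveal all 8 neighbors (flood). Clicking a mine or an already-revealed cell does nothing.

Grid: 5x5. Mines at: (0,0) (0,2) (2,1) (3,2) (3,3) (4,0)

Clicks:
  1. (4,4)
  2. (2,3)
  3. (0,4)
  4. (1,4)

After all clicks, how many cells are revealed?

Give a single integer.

Answer: 7

Derivation:
Click 1 (4,4) count=1: revealed 1 new [(4,4)] -> total=1
Click 2 (2,3) count=2: revealed 1 new [(2,3)] -> total=2
Click 3 (0,4) count=0: revealed 5 new [(0,3) (0,4) (1,3) (1,4) (2,4)] -> total=7
Click 4 (1,4) count=0: revealed 0 new [(none)] -> total=7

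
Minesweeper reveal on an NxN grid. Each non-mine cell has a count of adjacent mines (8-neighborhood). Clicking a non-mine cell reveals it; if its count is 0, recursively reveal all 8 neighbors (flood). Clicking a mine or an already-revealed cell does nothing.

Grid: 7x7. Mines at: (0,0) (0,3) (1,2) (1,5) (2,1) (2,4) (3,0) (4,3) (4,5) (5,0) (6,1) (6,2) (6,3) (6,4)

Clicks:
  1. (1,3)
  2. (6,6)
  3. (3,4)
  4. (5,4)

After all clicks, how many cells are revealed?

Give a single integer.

Click 1 (1,3) count=3: revealed 1 new [(1,3)] -> total=1
Click 2 (6,6) count=0: revealed 4 new [(5,5) (5,6) (6,5) (6,6)] -> total=5
Click 3 (3,4) count=3: revealed 1 new [(3,4)] -> total=6
Click 4 (5,4) count=4: revealed 1 new [(5,4)] -> total=7

Answer: 7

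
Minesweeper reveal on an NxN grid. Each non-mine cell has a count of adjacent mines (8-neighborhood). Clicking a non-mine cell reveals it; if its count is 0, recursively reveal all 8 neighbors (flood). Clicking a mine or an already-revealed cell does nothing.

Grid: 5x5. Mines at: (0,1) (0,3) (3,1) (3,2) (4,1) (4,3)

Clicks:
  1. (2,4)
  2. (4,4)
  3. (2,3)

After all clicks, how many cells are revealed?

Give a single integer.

Click 1 (2,4) count=0: revealed 6 new [(1,3) (1,4) (2,3) (2,4) (3,3) (3,4)] -> total=6
Click 2 (4,4) count=1: revealed 1 new [(4,4)] -> total=7
Click 3 (2,3) count=1: revealed 0 new [(none)] -> total=7

Answer: 7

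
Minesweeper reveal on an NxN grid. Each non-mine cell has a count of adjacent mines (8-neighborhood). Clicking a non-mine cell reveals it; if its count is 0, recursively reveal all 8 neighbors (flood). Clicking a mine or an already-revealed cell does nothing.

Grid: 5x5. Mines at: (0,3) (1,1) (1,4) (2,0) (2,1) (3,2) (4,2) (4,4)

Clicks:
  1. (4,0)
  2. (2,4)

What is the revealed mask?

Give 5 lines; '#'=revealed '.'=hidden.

Click 1 (4,0) count=0: revealed 4 new [(3,0) (3,1) (4,0) (4,1)] -> total=4
Click 2 (2,4) count=1: revealed 1 new [(2,4)] -> total=5

Answer: .....
.....
....#
##...
##...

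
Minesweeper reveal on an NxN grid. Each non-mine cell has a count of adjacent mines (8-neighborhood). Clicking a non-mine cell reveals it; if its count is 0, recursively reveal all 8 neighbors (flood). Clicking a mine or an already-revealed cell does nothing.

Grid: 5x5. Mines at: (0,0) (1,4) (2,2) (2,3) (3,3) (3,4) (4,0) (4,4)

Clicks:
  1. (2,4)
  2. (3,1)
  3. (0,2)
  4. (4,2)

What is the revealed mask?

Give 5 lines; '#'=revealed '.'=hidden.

Answer: .###.
.###.
....#
.#...
..#..

Derivation:
Click 1 (2,4) count=4: revealed 1 new [(2,4)] -> total=1
Click 2 (3,1) count=2: revealed 1 new [(3,1)] -> total=2
Click 3 (0,2) count=0: revealed 6 new [(0,1) (0,2) (0,3) (1,1) (1,2) (1,3)] -> total=8
Click 4 (4,2) count=1: revealed 1 new [(4,2)] -> total=9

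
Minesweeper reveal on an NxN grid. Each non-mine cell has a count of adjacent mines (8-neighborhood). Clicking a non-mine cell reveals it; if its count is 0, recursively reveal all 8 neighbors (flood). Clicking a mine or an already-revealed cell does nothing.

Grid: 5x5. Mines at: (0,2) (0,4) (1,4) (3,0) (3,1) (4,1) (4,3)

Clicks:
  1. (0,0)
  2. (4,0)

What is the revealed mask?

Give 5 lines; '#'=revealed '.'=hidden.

Answer: ##...
##...
##...
.....
#....

Derivation:
Click 1 (0,0) count=0: revealed 6 new [(0,0) (0,1) (1,0) (1,1) (2,0) (2,1)] -> total=6
Click 2 (4,0) count=3: revealed 1 new [(4,0)] -> total=7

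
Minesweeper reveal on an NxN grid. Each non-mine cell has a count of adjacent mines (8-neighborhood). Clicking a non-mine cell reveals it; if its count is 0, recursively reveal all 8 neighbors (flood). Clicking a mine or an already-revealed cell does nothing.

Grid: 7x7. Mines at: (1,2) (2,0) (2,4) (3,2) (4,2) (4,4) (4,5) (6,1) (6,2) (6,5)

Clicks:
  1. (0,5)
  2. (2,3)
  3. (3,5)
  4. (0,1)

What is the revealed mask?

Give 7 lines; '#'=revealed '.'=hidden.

Answer: .#.####
...####
...#.##
.....##
.......
.......
.......

Derivation:
Click 1 (0,5) count=0: revealed 12 new [(0,3) (0,4) (0,5) (0,6) (1,3) (1,4) (1,5) (1,6) (2,5) (2,6) (3,5) (3,6)] -> total=12
Click 2 (2,3) count=3: revealed 1 new [(2,3)] -> total=13
Click 3 (3,5) count=3: revealed 0 new [(none)] -> total=13
Click 4 (0,1) count=1: revealed 1 new [(0,1)] -> total=14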